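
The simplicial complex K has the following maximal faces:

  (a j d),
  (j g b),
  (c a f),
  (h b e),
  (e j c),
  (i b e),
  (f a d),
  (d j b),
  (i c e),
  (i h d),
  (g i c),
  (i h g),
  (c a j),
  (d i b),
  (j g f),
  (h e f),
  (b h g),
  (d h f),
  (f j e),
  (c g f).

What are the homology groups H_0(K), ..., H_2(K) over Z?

H_0 ≅ Z,  H_1 ≅ Z ⊕ Z/2Z,  H_2 = 0.

Take the total order a < b < c < d < e < f < g < h < i < j on the vertex set. Then K (dimension 2) consists of the simplices:

  0-simplices (10): a, b, c, d, e, f, g, h, i, j
  1-simplices (30): ac, ad, af, aj, bd, be, bg, bh, bi, bj, ce, cf, cg, ci, cj, df, dh, di, dj, ef, eh, ei, ej, fg, fh, fj, gh, gi, gj, hi
  2-simplices (20): acf, acj, adf, adj, bdi, bdj, beh, bei, bgh, bgj, cei, cej, cfg, cgi, dfh, dhi, efh, efj, fgj, ghi

so the chain groups are C_0 ≅ Z^10, C_1 ≅ Z^30, C_2 ≅ Z^20.

Boundary ∂_1: C_1 → C_0 maps an edge to its endpoints' difference, ∂[p,q] = q − p. For instance
  ∂aj = j − a.
As a 10×30 matrix over Z this has rank 9, with invariant factors (1,1,1,1,1,1,1,1,1).

The boundary map ∂_2: C_2 → C_1 maps a triangle to the signed sum of its edges. For instance
  ∂bdi = di − bi + bd,
  ∂cei = ei − ci + ce.
As a 30×20 matrix over Z this has rank 20, with invariant factors (1,1,1,1,1,1,1,1,1,1,1,1,1,1,1,1,1,1,1,2).

From H_k ≅ ker(∂_k) / im(∂_{k+1}) we obtain:

  H_0: rank C_0 − rank ∂_1 = 10 − 9 = 1, and the invariant factors of ∂_1 are all 1, so H_0 = Z.
  H_1: rank ker ∂_1 − rank ∂_2 = (30 − 9) − 20 = 1, and ∂_2 has invariant factor 2 > 1, so H_1 = Z ⊕ Z/2Z.
  H_2: rank ker ∂_2 − rank ∂_3 = (20 − 20) − 0 = 0, and there is no ∂_3, so H_2 = 0.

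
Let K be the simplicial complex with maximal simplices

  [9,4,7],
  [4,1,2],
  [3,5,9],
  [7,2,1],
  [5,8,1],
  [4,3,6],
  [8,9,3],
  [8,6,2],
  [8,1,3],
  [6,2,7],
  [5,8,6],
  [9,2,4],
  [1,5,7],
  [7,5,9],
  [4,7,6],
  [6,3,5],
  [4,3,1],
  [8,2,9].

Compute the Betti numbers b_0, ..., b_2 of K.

b_0 = 1, b_1 = 1, b_2 = 0.

Take the total order 1 < 2 < 3 < 4 < 5 < 6 < 7 < 8 < 9 on the vertex set. Then K (dimension 2) consists of the simplices:

  0-simplices (9): [1], [2], [3], [4], [5], [6], [7], [8], [9]
  1-simplices (27): (27 of them)
  2-simplices (18): [1,2,4], [1,2,7], [1,3,4], [1,3,8], [1,5,7], [1,5,8], [2,4,9], [2,6,7], [2,6,8], [2,8,9], [3,4,6], [3,5,6], [3,5,9], [3,8,9], [4,6,7], [4,7,9], [5,6,8], [5,7,9]

Hence C_0 ≅ Z^9, C_1 ≅ Z^27, C_2 ≅ Z^18.

The boundary map ∂_1: C_1 → C_0 maps an edge to its endpoints' difference, ∂[p,q] = q − p. For instance
  ∂[1,2] = [2] − [1].
The resulting 9×27 matrix has rank 8, and its Smith normal form has invariant factors (1,1,1,1,1,1,1,1).

∂_2: C_2 → C_1 acts by ∂[p,q,r] = [q,r] − [p,r] + [p,q]. For instance
  ∂[2,6,7] = [6,7] − [2,7] + [2,6],
  ∂[1,2,4] = [2,4] − [1,4] + [1,2].
The resulting 27×18 matrix has rank 18, and its Smith normal form has invariant factors (1,1,1,1,1,1,1,1,1,1,1,1,1,1,1,1,1,2).

Computing H_k = (kernel of ∂_k) / (image of ∂_{k+1}):

  H_0: rank C_0 − rank ∂_1 = 9 − 8 = 1, and the invariant factors of ∂_1 are all 1, so H_0 ≅ Z.
  H_1: rank ker ∂_1 − rank ∂_2 = (27 − 8) − 18 = 1, and ∂_2 has invariant factor 2 > 1, so H_1 ≅ Z ⊕ Z/2Z.
  H_2: rank ker ∂_2 − rank ∂_3 = (18 − 18) − 0 = 0, and there is no ∂_3, so H_2 ≅ 0.

As a check, the Euler characteristic is 9 − 27 + 18 = 0, which agrees with 1 − 1 + 0 = 0.
(K is a triangulation of the Klein bottle.)

Hence the Betti numbers are b_0 = 1, b_1 = 1, b_2 = 0.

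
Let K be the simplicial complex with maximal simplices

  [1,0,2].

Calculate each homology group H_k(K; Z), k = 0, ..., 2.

H_0 ≅ Z,  H_1 = 0,  H_2 = 0.

Take the total order 0 < 1 < 2 on the vertex set. Then K (dimension 2) consists of the simplices:

  0-simplices (3): [0], [1], [2]
  1-simplices (3): [0,1], [0,2], [1,2]
  2-simplices (1): [0,1,2]

Hence C_0 ≅ Z^3, C_1 ≅ Z^3, C_2 ≅ Z^1.

Boundary ∂_1: C_1 → C_0 is given by ∂[p,q] = [q] − [p]. For instance
  ∂[0,2] = [2] − [0].
The 3×3 boundary matrix has rank 2 and Smith normal form diag(1,1).

Boundary ∂_2: C_2 → C_1 acts by ∂[p,q,r] = [q,r] − [p,r] + [p,q]. For instance
  ∂[0,1,2] = [1,2] − [0,2] + [0,1].
The resulting 3×1 matrix has rank 1, and its Smith normal form has invariant factors (1).

Now H_k = ker ∂_k / im ∂_{k+1}, so:

  H_0: rank C_0 − rank ∂_1 = 3 − 2 = 1, and the invariant factors of ∂_1 are all 1, so H_0 = Z.
  H_1: rank ker ∂_1 − rank ∂_2 = (3 − 2) − 1 = 0, and the invariant factors of ∂_2 are all 1, so H_1 = 0.
  H_2: rank ker ∂_2 − rank ∂_3 = (1 − 1) − 0 = 0, and there is no ∂_3, so H_2 = 0.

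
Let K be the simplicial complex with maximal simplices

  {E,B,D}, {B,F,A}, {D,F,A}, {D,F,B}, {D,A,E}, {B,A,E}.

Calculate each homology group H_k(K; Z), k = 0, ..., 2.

H_0 ≅ Z,  H_1 = 0,  H_2 ≅ Z.

K has 5 vertices, 9 edges, 6 triangles.
rank ∂_0 = 0, rank ∂_1 = 4 ⇒ b_0 = 5 − 0 − 4 = 1; all invariant factors of ∂_1 are 1 so no torsion. So H_0 = Z.
rank ∂_1 = 4, rank ∂_2 = 5 ⇒ b_1 = 9 − 4 − 5 = 0; all invariant factors of ∂_2 are 1 so no torsion. So H_1 = 0.
rank ∂_2 = 5, rank ∂_3 = 0 ⇒ b_2 = 6 − 5 − 0 = 1. So H_2 = Z.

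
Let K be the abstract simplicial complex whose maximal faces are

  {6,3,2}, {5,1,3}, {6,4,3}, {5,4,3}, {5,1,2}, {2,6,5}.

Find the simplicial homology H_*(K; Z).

H_0 = Z,  H_1 = Z,  H_2 = 0.

Order the vertices as 1 < 2 < 3 < 4 < 5 < 6. Listing each simplex with vertices in this order, K has dimension 2 with simplices:

  0-simplices (6): [1], [2], [3], [4], [5], [6]
  1-simplices (12): [1,2], [1,3], [1,5], [2,3], [2,5], [2,6], [3,4], [3,5], [3,6], [4,5], [4,6], [5,6]
  2-simplices (6): [1,2,5], [1,3,5], [2,3,6], [2,5,6], [3,4,5], [3,4,6]

Hence C_0 ≅ Z^6, C_1 ≅ Z^12, C_2 ≅ Z^6.

∂_1: C_1 → C_0 maps an edge to its endpoints' difference, ∂[p,q] = q − p. For instance
  ∂[3,6] = [6] − [3].
As a 6×12 matrix over Z this has rank 5, with invariant factors (1,1,1,1,1).

Boundary ∂_2: C_2 → C_1 acts by ∂[p,q,r] = [q,r] − [p,r] + [p,q]. For instance
  ∂[3,4,6] = [4,6] − [3,6] + [3,4],
  ∂[2,3,6] = [3,6] − [2,6] + [2,3].
As a 12×6 matrix over Z this has rank 6, with invariant factors (1,1,1,1,1,1).

Reading off H_k = ker ∂_k / im ∂_{k+1}:

  H_0: rank C_0 − rank ∂_1 = 6 − 5 = 1, and the invariant factors of ∂_1 are all 1, so H_0 ≅ Z.
  H_1: rank ker ∂_1 − rank ∂_2 = (12 − 5) − 6 = 1, and the invariant factors of ∂_2 are all 1, so H_1 ≅ Z.
  H_2: rank ker ∂_2 − rank ∂_3 = (6 − 6) − 0 = 0, and there is no ∂_3, so H_2 ≅ 0.

(K is a triangulation of the cylinder S^1 x I.)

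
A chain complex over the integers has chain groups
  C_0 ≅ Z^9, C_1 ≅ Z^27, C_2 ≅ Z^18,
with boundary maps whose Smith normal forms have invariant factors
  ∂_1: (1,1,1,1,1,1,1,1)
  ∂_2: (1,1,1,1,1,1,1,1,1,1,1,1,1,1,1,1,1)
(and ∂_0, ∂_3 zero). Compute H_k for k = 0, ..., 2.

H_0: b_0 = 9 − 0 − 8 = 1; torsion from ∂_1 factors > 1: none. So H_0 ≅ Z.
H_1: b_1 = 27 − 8 − 17 = 2; torsion from ∂_2 factors > 1: none. So H_1 ≅ Z^2.
H_2: b_2 = 18 − 17 − 0 = 1; torsion from ∂_3 factors > 1: none. So H_2 ≅ Z.

H_0 ≅ Z,  H_1 ≅ Z^2,  H_2 ≅ Z.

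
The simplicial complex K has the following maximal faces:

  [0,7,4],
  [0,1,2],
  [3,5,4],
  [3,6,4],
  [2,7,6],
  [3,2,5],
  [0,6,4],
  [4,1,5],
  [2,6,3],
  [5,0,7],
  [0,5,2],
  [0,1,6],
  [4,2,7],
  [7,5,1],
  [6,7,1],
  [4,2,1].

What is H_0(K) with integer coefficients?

H_0 ≅ Z.

K has 8 vertices, 24 edges, 16 triangles.
rank ∂_0 = 0, rank ∂_1 = 7 ⇒ b_0 = 8 − 0 − 7 = 1; all invariant factors of ∂_1 are 1 so no torsion. So H_0 = Z.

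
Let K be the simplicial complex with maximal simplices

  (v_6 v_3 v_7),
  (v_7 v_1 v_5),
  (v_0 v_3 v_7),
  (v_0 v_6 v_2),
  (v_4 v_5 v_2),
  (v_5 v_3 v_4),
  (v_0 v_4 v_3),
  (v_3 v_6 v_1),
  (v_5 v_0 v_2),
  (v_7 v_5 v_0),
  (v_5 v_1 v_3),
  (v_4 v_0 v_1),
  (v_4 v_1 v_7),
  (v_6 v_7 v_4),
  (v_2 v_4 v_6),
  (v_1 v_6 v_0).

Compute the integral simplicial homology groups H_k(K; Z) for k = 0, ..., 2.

We work with the vertex ordering v_0 < v_1 < v_2 < v_3 < v_4 < v_5 < v_6 < v_7. The simplices of K, each written with vertices in increasing order, are:

  0-simplices (8): [v_0], [v_1], [v_2], [v_3], [v_4], [v_5], [v_6], [v_7]
  1-simplices (24): (24 of them)
  2-simplices (16): (16 of them)

giving chain groups C_0 ≅ Z^8, C_1 ≅ Z^24, C_2 ≅ Z^16.

∂_1: C_1 → C_0 maps an edge to its endpoints' difference, ∂[p,q] = q − p. For instance
  ∂[v_3,v_4] = [v_4] − [v_3].
The 8×24 boundary matrix has rank 7 and Smith normal form diag(1,1,1,1,1,1,1).

The boundary map ∂_2: C_2 → C_1 acts by ∂[p,q,r] = [q,r] − [p,r] + [p,q]. For instance
  ∂[v_1,v_3,v_6] = [v_3,v_6] − [v_1,v_6] + [v_1,v_3],
  ∂[v_0,v_3,v_4] = [v_3,v_4] − [v_0,v_4] + [v_0,v_3].
The resulting 24×16 matrix has rank 15, and its Smith normal form has invariant factors (1,1,1,1,1,1,1,1,1,1,1,1,1,1,1).

Now H_k = ker ∂_k / im ∂_{k+1}, so:

  H_0: rank C_0 − rank ∂_1 = 8 − 7 = 1, and the invariant factors of ∂_1 are all 1, so H_0 ≅ Z.
  H_1: rank ker ∂_1 − rank ∂_2 = (24 − 7) − 15 = 2, and the invariant factors of ∂_2 are all 1, so H_1 ≅ Z^2.
  H_2: rank ker ∂_2 − rank ∂_3 = (16 − 15) − 0 = 1, and there is no ∂_3, so H_2 ≅ Z.

H_0 ≅ Z,  H_1 ≅ Z^2,  H_2 ≅ Z.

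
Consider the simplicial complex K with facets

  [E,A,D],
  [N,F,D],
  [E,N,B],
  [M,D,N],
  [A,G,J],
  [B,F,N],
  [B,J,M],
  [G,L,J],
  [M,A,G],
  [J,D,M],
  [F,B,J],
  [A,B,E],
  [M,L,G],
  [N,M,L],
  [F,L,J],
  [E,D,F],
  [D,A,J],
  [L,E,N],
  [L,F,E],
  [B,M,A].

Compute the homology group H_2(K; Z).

Take the total order A < B < D < E < F < G < J < L < M < N on the vertex set. Then K (dimension 2) consists of the simplices:

  0-simplices (10): A, B, D, E, F, G, J, L, M, N
  1-simplices (30): AB, AD, AE, AG, AJ, AM, BE, BF, BJ, BM, BN, DE, DF, DJ, DM, DN, EF, EL, EN, FJ, FL, FN, GJ, GL, GM, JL, JM, LM, LN, MN
  2-simplices (20): ABE, ABM, ADE, ADJ, AGJ, AGM, BEN, BFJ, BFN, BJM, DEF, DFN, DJM, DMN, EFL, ELN, FJL, GJL, GLM, LMN

giving chain groups C_0 ≅ Z^10, C_1 ≅ Z^30, C_2 ≅ Z^20.

Boundary ∂_1: C_1 → C_0 sends each edge [p,q] (with p < q) to q − p.
The 10×30 boundary matrix has rank 9 and Smith normal form diag(1,1,1,1,1,1,1,1,1).

Boundary ∂_2: C_2 → C_1 sends each 2-simplex [p,q,r] to [q,r] − [p,r] + [p,q]. For instance
  ∂ABE = BE − AE + AB,
  ∂DFN = FN − DN + DF.
This gives a 30×20 integer matrix of rank 20; reducing to Smith normal form yields diagonal entries (1,1,1,1,1,1,1,1,1,1,1,1,1,1,1,1,1,1,1,2).

Now H_k = ker ∂_k / im ∂_{k+1}, so:

  H_2: rank ker ∂_2 − rank ∂_3 = (20 − 20) − 0 = 0, and there is no ∂_3, so H_2 ≅ 0.

H_2 ≅ 0.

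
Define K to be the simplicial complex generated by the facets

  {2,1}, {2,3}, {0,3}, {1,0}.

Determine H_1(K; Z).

Fix the vertex order 0 < 1 < 2 < 3 and write every simplex with vertices in increasing order. Then dim K = 1 and the simplices of K are:

  0-simplices (4): [0], [1], [2], [3]
  1-simplices (4): [0,1], [0,3], [1,2], [2,3]

giving chain groups C_0 ≅ Z^4, C_1 ≅ Z^4.

The boundary map ∂_1: C_1 → C_0 sends each edge [p,q] (with p < q) to q − p.
The 4×4 boundary matrix has rank 3 and Smith normal form diag(1,1,1).

Computing H_k = (kernel of ∂_k) / (image of ∂_{k+1}):

  H_1: rank ker ∂_1 − rank ∂_2 = (4 − 3) − 0 = 1, and there is no ∂_2, so H_1 ≅ Z.

H_1 = Z.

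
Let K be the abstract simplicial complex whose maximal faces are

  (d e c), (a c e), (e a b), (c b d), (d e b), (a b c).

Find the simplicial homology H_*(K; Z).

We work with the vertex ordering a < b < c < d < e. The simplices of K, each written with vertices in increasing order, are:

  0-simplices (5): a, b, c, d, e
  1-simplices (9): ab, ac, ae, bc, bd, be, cd, ce, de
  2-simplices (6): abc, abe, ace, bcd, bde, cde

giving chain groups C_0 ≅ Z^5, C_1 ≅ Z^9, C_2 ≅ Z^6.

Boundary ∂_1: C_1 → C_0 maps an edge to its endpoints' difference, ∂[p,q] = q − p.
The 5×9 boundary matrix has rank 4 and Smith normal form diag(1,1,1,1).

The boundary map ∂_2: C_2 → C_1 sends each 2-simplex [p,q,r] to [q,r] − [p,r] + [p,q]. For instance
  ∂abc = bc − ac + ab,
  ∂abe = be − ae + ab.
This gives a 9×6 integer matrix of rank 5; reducing to Smith normal form yields diagonal entries (1,1,1,1,1).

Now H_k = ker ∂_k / im ∂_{k+1}, so:

  H_0: rank C_0 − rank ∂_1 = 5 − 4 = 1, and the invariant factors of ∂_1 are all 1, so H_0 ≅ Z.
  H_1: rank ker ∂_1 − rank ∂_2 = (9 − 4) − 5 = 0, and the invariant factors of ∂_2 are all 1, so H_1 ≅ 0.
  H_2: rank ker ∂_2 − rank ∂_3 = (6 − 5) − 0 = 1, and there is no ∂_3, so H_2 ≅ Z.

H_0 = Z,  H_1 = 0,  H_2 = Z.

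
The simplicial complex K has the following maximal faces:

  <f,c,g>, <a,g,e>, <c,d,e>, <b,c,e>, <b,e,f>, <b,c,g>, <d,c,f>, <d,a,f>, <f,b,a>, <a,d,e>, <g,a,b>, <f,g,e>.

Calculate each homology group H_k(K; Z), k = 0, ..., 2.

K has 7 vertices, 18 edges, 12 triangles.
rank ∂_0 = 0, rank ∂_1 = 6 ⇒ b_0 = 7 − 0 − 6 = 1; all invariant factors of ∂_1 are 1 so no torsion. So H_0 = Z.
rank ∂_1 = 6, rank ∂_2 = 12 ⇒ b_1 = 18 − 6 − 12 = 0; ∂_2 has invariant factor(s) [2] giving torsion. So H_1 = Z/2.
rank ∂_2 = 12, rank ∂_3 = 0 ⇒ b_2 = 12 − 12 − 0 = 0. So H_2 = 0.

H_0 ≅ Z,  H_1 ≅ Z/2,  H_2 = 0.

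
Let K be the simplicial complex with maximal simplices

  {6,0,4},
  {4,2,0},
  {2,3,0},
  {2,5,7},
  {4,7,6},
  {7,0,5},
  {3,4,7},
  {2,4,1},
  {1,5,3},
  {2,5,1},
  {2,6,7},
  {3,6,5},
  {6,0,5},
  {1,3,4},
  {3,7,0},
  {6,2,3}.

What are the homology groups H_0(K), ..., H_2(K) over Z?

H_0 ≅ Z,  H_1 ≅ Z^2,  H_2 ≅ Z.

We work with the vertex ordering 0 < 1 < 2 < 3 < 4 < 5 < 6 < 7. The simplices of K, each written with vertices in increasing order, are:

  0-simplices (8): [0], [1], [2], [3], [4], [5], [6], [7]
  1-simplices (24): (24 of them)
  2-simplices (16): [0,2,3], [0,2,4], [0,3,7], [0,4,6], [0,5,6], [0,5,7], [1,2,4], [1,2,5], [1,3,4], [1,3,5], [2,3,6], [2,5,7], [2,6,7], [3,4,7], [3,5,6], [4,6,7]

giving chain groups C_0 ≅ Z^8, C_1 ≅ Z^24, C_2 ≅ Z^16.

The boundary map ∂_1: C_1 → C_0 sends each edge [p,q] (with p < q) to q − p. For instance
  ∂[1,4] = [4] − [1].
The 8×24 boundary matrix has rank 7 and Smith normal form diag(1,1,1,1,1,1,1).

Boundary ∂_2: C_2 → C_1 sends each 2-simplex [p,q,r] to [q,r] − [p,r] + [p,q]. For instance
  ∂[1,3,5] = [3,5] − [1,5] + [1,3],
  ∂[1,2,4] = [2,4] − [1,4] + [1,2].
This gives a 24×16 integer matrix of rank 15; reducing to Smith normal form yields diagonal entries (1,1,1,1,1,1,1,1,1,1,1,1,1,1,1).

Now H_k = ker ∂_k / im ∂_{k+1}, so:

  H_0: rank C_0 − rank ∂_1 = 8 − 7 = 1, and the invariant factors of ∂_1 are all 1, so H_0 ≅ Z.
  H_1: rank ker ∂_1 − rank ∂_2 = (24 − 7) − 15 = 2, and the invariant factors of ∂_2 are all 1, so H_1 ≅ Z^2.
  H_2: rank ker ∂_2 − rank ∂_3 = (16 − 15) − 0 = 1, and there is no ∂_3, so H_2 ≅ Z.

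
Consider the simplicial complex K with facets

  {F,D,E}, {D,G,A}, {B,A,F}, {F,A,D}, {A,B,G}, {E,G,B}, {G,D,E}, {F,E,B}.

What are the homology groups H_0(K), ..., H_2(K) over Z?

H_0 ≅ Z,  H_1 = 0,  H_2 ≅ Z.

K has 6 vertices, 12 edges, 8 triangles.
rank ∂_0 = 0, rank ∂_1 = 5 ⇒ b_0 = 6 − 0 − 5 = 1; all invariant factors of ∂_1 are 1 so no torsion. So H_0 = Z.
rank ∂_1 = 5, rank ∂_2 = 7 ⇒ b_1 = 12 − 5 − 7 = 0; all invariant factors of ∂_2 are 1 so no torsion. So H_1 = 0.
rank ∂_2 = 7, rank ∂_3 = 0 ⇒ b_2 = 8 − 7 − 0 = 1. So H_2 = Z.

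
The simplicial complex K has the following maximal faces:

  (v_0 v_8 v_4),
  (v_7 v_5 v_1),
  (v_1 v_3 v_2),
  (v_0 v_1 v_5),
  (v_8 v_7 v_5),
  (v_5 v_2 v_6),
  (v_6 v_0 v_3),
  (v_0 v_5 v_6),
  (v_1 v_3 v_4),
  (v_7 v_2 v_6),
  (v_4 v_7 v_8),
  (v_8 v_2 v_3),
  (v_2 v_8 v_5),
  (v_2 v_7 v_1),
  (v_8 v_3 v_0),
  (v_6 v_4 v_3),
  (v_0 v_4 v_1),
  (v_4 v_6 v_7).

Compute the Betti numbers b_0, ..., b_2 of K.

b_0 = 1, b_1 = 1, b_2 = 0.

K has 9 vertices, 27 edges, 18 triangles.
rank ∂_0 = 0, rank ∂_1 = 8 ⇒ b_0 = 9 − 0 − 8 = 1; all invariant factors of ∂_1 are 1 so no torsion. So H_0 = Z.
rank ∂_1 = 8, rank ∂_2 = 18 ⇒ b_1 = 27 − 8 − 18 = 1; ∂_2 has invariant factor(s) [2] giving torsion. So H_1 = Z ⊕ Z/2Z.
rank ∂_2 = 18, rank ∂_3 = 0 ⇒ b_2 = 18 − 18 − 0 = 0. So H_2 = 0.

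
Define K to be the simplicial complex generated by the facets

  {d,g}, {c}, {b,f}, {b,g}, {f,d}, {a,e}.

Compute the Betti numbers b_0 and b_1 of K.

b_0 = 3, b_1 = 1.

We work with the vertex ordering a < b < c < d < e < f < g. The simplices of K, each written with vertices in increasing order, are:

  0-simplices (7): a, b, c, d, e, f, g
  1-simplices (5): ae, bf, bg, df, dg

giving chain groups C_0 ≅ Z^7, C_1 ≅ Z^5.

The boundary map ∂_1: C_1 → C_0 sends each edge [p,q] (with p < q) to q − p. For instance
  ∂bg = g − b.
The resulting 7×5 matrix has rank 4, and its Smith normal form has invariant factors (1,1,1,1).

Now H_k = ker ∂_k / im ∂_{k+1}, so:

  H_0: rank C_0 − rank ∂_1 = 7 − 4 = 3, and the invariant factors of ∂_1 are all 1, so H_0 ≅ Z^3.
  H_1: rank ker ∂_1 − rank ∂_2 = (5 − 4) − 0 = 1, and there is no ∂_2, so H_1 ≅ Z.

Hence the Betti numbers are b_0 = 3, b_1 = 1.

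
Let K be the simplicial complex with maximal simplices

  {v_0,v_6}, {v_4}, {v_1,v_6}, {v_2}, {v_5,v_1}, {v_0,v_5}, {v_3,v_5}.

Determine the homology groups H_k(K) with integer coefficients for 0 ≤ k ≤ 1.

Take the total order v_0 < v_1 < v_2 < v_3 < v_4 < v_5 < v_6 on the vertex set. Then K (dimension 1) consists of the simplices:

  0-simplices (7): [v_0], [v_1], [v_2], [v_3], [v_4], [v_5], [v_6]
  1-simplices (5): [v_0,v_5], [v_0,v_6], [v_1,v_5], [v_1,v_6], [v_3,v_5]

Hence C_0 ≅ Z^7, C_1 ≅ Z^5.

Boundary ∂_1: C_1 → C_0 is given by ∂[p,q] = [q] − [p]. For instance
  ∂[v_1,v_6] = [v_6] − [v_1].
This gives a 7×5 integer matrix of rank 4; reducing to Smith normal form yields diagonal entries (1,1,1,1).

Now H_k = ker ∂_k / im ∂_{k+1}, so:

  H_0: rank C_0 − rank ∂_1 = 7 − 4 = 3, and the invariant factors of ∂_1 are all 1, so H_0 ≅ Z^3.
  H_1: rank ker ∂_1 − rank ∂_2 = (5 − 4) − 0 = 1, and there is no ∂_2, so H_1 ≅ Z.

H_0 = Z^3,  H_1 = Z.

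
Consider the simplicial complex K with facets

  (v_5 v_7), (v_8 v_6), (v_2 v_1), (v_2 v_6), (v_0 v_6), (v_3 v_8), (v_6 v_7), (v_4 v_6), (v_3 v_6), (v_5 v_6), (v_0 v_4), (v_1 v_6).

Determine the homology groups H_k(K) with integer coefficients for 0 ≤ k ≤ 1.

Take the total order v_0 < v_1 < v_2 < v_3 < v_4 < v_5 < v_6 < v_7 < v_8 on the vertex set. Then K (dimension 1) consists of the simplices:

  0-simplices (9): [v_0], [v_1], [v_2], [v_3], [v_4], [v_5], [v_6], [v_7], [v_8]
  1-simplices (12): [v_0,v_4], [v_0,v_6], [v_1,v_2], [v_1,v_6], [v_2,v_6], [v_3,v_6], [v_3,v_8], [v_4,v_6], [v_5,v_6], [v_5,v_7], [v_6,v_7], [v_6,v_8]

giving chain groups C_0 ≅ Z^9, C_1 ≅ Z^12.

Boundary ∂_1: C_1 → C_0 maps an edge to its endpoints' difference, ∂[p,q] = q − p. For instance
  ∂[v_4,v_6] = [v_6] − [v_4].
The 9×12 boundary matrix has rank 8 and Smith normal form diag(1,1,1,1,1,1,1,1).

Now H_k = ker ∂_k / im ∂_{k+1}, so:

  H_0: rank C_0 − rank ∂_1 = 9 − 8 = 1, and the invariant factors of ∂_1 are all 1, so H_0 ≅ Z.
  H_1: rank ker ∂_1 − rank ∂_2 = (12 − 8) − 0 = 4, and there is no ∂_2, so H_1 ≅ Z^4.

H_0 ≅ Z,  H_1 ≅ Z^4.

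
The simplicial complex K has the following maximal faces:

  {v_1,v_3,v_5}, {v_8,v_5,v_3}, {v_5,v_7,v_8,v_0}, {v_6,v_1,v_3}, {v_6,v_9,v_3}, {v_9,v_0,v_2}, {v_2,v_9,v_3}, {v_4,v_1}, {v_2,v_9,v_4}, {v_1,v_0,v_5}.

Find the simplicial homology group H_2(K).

Take the total order v_0 < v_1 < v_2 < v_3 < v_4 < v_5 < v_6 < v_7 < v_8 < v_9 on the vertex set. Then K (dimension 3) consists of the simplices:

  0-simplices (10): [v_0], [v_1], [v_2], [v_3], [v_4], [v_5], [v_6], [v_7], [v_8], [v_9]
  1-simplices (22): (22 of them)
  2-simplices (12): (12 of them)
  3-simplices (1): [v_0,v_5,v_7,v_8]

giving chain groups C_0 ≅ Z^10, C_1 ≅ Z^22, C_2 ≅ Z^12, C_3 ≅ Z^1.

Boundary ∂_1: C_1 → C_0 sends each edge [p,q] (with p < q) to q − p. For instance
  ∂[v_3,v_6] = [v_6] − [v_3].
This gives a 10×22 integer matrix of rank 9; reducing to Smith normal form yields diagonal entries (1,1,1,1,1,1,1,1,1).

Boundary ∂_2: C_2 → C_1 acts by ∂[p,q,r] = [q,r] − [p,r] + [p,q]. For instance
  ∂[v_2,v_3,v_9] = [v_3,v_9] − [v_2,v_9] + [v_2,v_3],
  ∂[v_0,v_5,v_7] = [v_5,v_7] − [v_0,v_7] + [v_0,v_5].
The 22×12 boundary matrix has rank 11 and Smith normal form diag(1,1,1,1,1,1,1,1,1,1,1).

The boundary map ∂_3: C_3 → C_2 sends each 3-simplex σ to the alternating sum Σ_i (−1)^i (σ with its i-th vertex removed). For instance
  ∂[v_0,v_5,v_7,v_8] = [v_5,v_7,v_8] − [v_0,v_7,v_8] + [v_0,v_5,v_8] − [v_0,v_5,v_7].
The 12×1 boundary matrix has rank 1 and Smith normal form diag(1).

Reading off H_k = ker ∂_k / im ∂_{k+1}:

  H_2: rank ker ∂_2 − rank ∂_3 = (12 − 11) − 1 = 0, and the invariant factors of ∂_3 are all 1, so H_2 = 0.

H_2 = 0.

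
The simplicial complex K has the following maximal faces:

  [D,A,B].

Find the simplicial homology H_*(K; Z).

Fix the vertex order A < B < D and write every simplex with vertices in increasing order. Then dim K = 2 and the simplices of K are:

  0-simplices (3): A, B, D
  1-simplices (3): AB, AD, BD
  2-simplices (1): ABD

so the chain groups are C_0 ≅ Z^3, C_1 ≅ Z^3, C_2 ≅ Z^1.

∂_1: C_1 → C_0 maps an edge to its endpoints' difference, ∂[p,q] = q − p. For instance
  ∂BD = D − B.
As a 3×3 matrix over Z this has rank 2, with invariant factors (1,1).

Boundary ∂_2: C_2 → C_1 sends each 2-simplex [p,q,r] to [q,r] − [p,r] + [p,q]. For instance
  ∂ABD = BD − AD + AB.
The 3×1 boundary matrix has rank 1 and Smith normal form diag(1).

Computing H_k = (kernel of ∂_k) / (image of ∂_{k+1}):

  H_0: rank C_0 − rank ∂_1 = 3 − 2 = 1, and the invariant factors of ∂_1 are all 1, so H_0 = Z.
  H_1: rank ker ∂_1 − rank ∂_2 = (3 − 2) − 1 = 0, and the invariant factors of ∂_2 are all 1, so H_1 = 0.
  H_2: rank ker ∂_2 − rank ∂_3 = (1 − 1) − 0 = 0, and there is no ∂_3, so H_2 = 0.

(K is a triangulation of the 2-simplex.)

H_0 = Z,  H_1 = 0,  H_2 = 0.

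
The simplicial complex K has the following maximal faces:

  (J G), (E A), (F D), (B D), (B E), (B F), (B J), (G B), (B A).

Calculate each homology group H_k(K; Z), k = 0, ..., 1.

H_0 = Z,  H_1 = Z^3.

K has 7 vertices, 9 edges.
rank ∂_0 = 0, rank ∂_1 = 6 ⇒ b_0 = 7 − 0 − 6 = 1; all invariant factors of ∂_1 are 1 so no torsion. So H_0 ≅ Z.
rank ∂_1 = 6, rank ∂_2 = 0 ⇒ b_1 = 9 − 6 − 0 = 3. So H_1 ≅ Z^3.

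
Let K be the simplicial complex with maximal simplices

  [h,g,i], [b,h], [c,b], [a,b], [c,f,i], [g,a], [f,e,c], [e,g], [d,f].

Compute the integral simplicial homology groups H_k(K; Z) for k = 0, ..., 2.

H_0 ≅ Z,  H_1 ≅ Z^3,  H_2 = 0.

Order the vertices as a < b < c < d < e < f < g < h < i. Listing each simplex with vertices in this order, K has dimension 2 with simplices:

  0-simplices (9): a, b, c, d, e, f, g, h, i
  1-simplices (14): ab, ag, bc, bh, ce, cf, ci, df, ef, eg, fi, gh, gi, hi
  2-simplices (3): cef, cfi, ghi

Hence C_0 ≅ Z^9, C_1 ≅ Z^14, C_2 ≅ Z^3.

The boundary map ∂_1: C_1 → C_0 sends each edge [p,q] (with p < q) to q − p.
This gives a 9×14 integer matrix of rank 8; reducing to Smith normal form yields diagonal entries (1,1,1,1,1,1,1,1).

Boundary ∂_2: C_2 → C_1 sends each 2-simplex [p,q,r] to [q,r] − [p,r] + [p,q]. For instance
  ∂cef = ef − cf + ce,
  ∂cfi = fi − ci + cf.
As a 14×3 matrix over Z this has rank 3, with invariant factors (1,1,1).

Now H_k = ker ∂_k / im ∂_{k+1}, so:

  H_0: rank C_0 − rank ∂_1 = 9 − 8 = 1, and the invariant factors of ∂_1 are all 1, so H_0 ≅ Z.
  H_1: rank ker ∂_1 − rank ∂_2 = (14 − 8) − 3 = 3, and the invariant factors of ∂_2 are all 1, so H_1 ≅ Z^3.
  H_2: rank ker ∂_2 − rank ∂_3 = (3 − 3) − 0 = 0, and there is no ∂_3, so H_2 ≅ 0.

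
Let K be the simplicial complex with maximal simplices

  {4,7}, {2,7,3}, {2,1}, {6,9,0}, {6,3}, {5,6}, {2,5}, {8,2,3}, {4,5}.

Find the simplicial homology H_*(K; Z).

Order the vertices as 0 < 1 < 2 < 3 < 4 < 5 < 6 < 7 < 8 < 9. Listing each simplex with vertices in this order, K has dimension 2 with simplices:

  0-simplices (10): [0], [1], [2], [3], [4], [5], [6], [7], [8], [9]
  1-simplices (14): [0,6], [0,9], [1,2], [2,3], [2,5], [2,7], [2,8], [3,6], [3,7], [3,8], [4,5], [4,7], [5,6], [6,9]
  2-simplices (3): [0,6,9], [2,3,7], [2,3,8]

giving chain groups C_0 ≅ Z^10, C_1 ≅ Z^14, C_2 ≅ Z^3.

The boundary map ∂_1: C_1 → C_0 is given by ∂[p,q] = [q] − [p]. For instance
  ∂[2,3] = [3] − [2].
This gives a 10×14 integer matrix of rank 9; reducing to Smith normal form yields diagonal entries (1,1,1,1,1,1,1,1,1).

The boundary map ∂_2: C_2 → C_1 sends each 2-simplex [p,q,r] to [q,r] − [p,r] + [p,q]. For instance
  ∂[2,3,8] = [3,8] − [2,8] + [2,3],
  ∂[0,6,9] = [6,9] − [0,9] + [0,6].
As a 14×3 matrix over Z this has rank 3, with invariant factors (1,1,1).

Now H_k = ker ∂_k / im ∂_{k+1}, so:

  H_0: rank C_0 − rank ∂_1 = 10 − 9 = 1, and the invariant factors of ∂_1 are all 1, so H_0 = Z.
  H_1: rank ker ∂_1 − rank ∂_2 = (14 − 9) − 3 = 2, and the invariant factors of ∂_2 are all 1, so H_1 = Z^2.
  H_2: rank ker ∂_2 − rank ∂_3 = (3 − 3) − 0 = 0, and there is no ∂_3, so H_2 = 0.

H_0 ≅ Z,  H_1 ≅ Z^2,  H_2 = 0.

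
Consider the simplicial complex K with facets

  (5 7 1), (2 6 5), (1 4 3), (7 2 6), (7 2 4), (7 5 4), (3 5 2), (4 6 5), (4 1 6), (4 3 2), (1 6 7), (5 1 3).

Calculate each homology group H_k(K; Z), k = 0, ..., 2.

We work with the vertex ordering 1 < 2 < 3 < 4 < 5 < 6 < 7. The simplices of K, each written with vertices in increasing order, are:

  0-simplices (7): [1], [2], [3], [4], [5], [6], [7]
  1-simplices (18): [1,3], [1,4], [1,5], [1,6], [1,7], [2,3], [2,4], [2,5], [2,6], [2,7], [3,4], [3,5], [4,5], [4,6], [4,7], [5,6], [5,7], [6,7]
  2-simplices (12): [1,3,4], [1,3,5], [1,4,6], [1,5,7], [1,6,7], [2,3,4], [2,3,5], [2,4,7], [2,5,6], [2,6,7], [4,5,6], [4,5,7]

Hence C_0 ≅ Z^7, C_1 ≅ Z^18, C_2 ≅ Z^12.

∂_1: C_1 → C_0 is given by ∂[p,q] = [q] − [p]. For instance
  ∂[1,4] = [4] − [1].
The resulting 7×18 matrix has rank 6, and its Smith normal form has invariant factors (1,1,1,1,1,1).

∂_2: C_2 → C_1 sends each 2-simplex [p,q,r] to [q,r] − [p,r] + [p,q]. For instance
  ∂[2,3,4] = [3,4] − [2,4] + [2,3],
  ∂[1,3,4] = [3,4] − [1,4] + [1,3].
As a 18×12 matrix over Z this has rank 12, with invariant factors (1,1,1,1,1,1,1,1,1,1,1,2).

Now H_k = ker ∂_k / im ∂_{k+1}, so:

  H_0: rank C_0 − rank ∂_1 = 7 − 6 = 1, and the invariant factors of ∂_1 are all 1, so H_0 = Z.
  H_1: rank ker ∂_1 − rank ∂_2 = (18 − 6) − 12 = 0, and ∂_2 has invariant factor 2 > 1, so H_1 = Z/2Z.
  H_2: rank ker ∂_2 − rank ∂_3 = (12 − 12) − 0 = 0, and there is no ∂_3, so H_2 = 0.

As a check, the Euler characteristic is 7 − 18 + 12 = 1, which agrees with 1 − 0 + 0 = 1.

H_0 ≅ Z,  H_1 ≅ Z/2Z,  H_2 = 0.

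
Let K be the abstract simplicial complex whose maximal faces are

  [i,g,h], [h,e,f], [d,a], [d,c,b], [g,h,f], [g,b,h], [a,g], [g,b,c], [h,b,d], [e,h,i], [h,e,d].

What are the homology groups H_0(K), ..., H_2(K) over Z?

H_0 ≅ Z,  H_1 ≅ Z,  H_2 = 0.

Order the vertices as a < b < c < d < e < f < g < h < i. Listing each simplex with vertices in this order, K has dimension 2 with simplices:

  0-simplices (9): a, b, c, d, e, f, g, h, i
  1-simplices (18): ad, ag, bc, bd, bg, bh, cd, cg, de, dh, ef, eh, ei, fg, fh, gh, gi, hi
  2-simplices (9): bcd, bcg, bdh, bgh, deh, efh, ehi, fgh, ghi

so the chain groups are C_0 ≅ Z^9, C_1 ≅ Z^18, C_2 ≅ Z^9.

The boundary map ∂_1: C_1 → C_0 maps an edge to its endpoints' difference, ∂[p,q] = q − p. For instance
  ∂cd = d − c.
As a 9×18 matrix over Z this has rank 8, with invariant factors (1,1,1,1,1,1,1,1).

Boundary ∂_2: C_2 → C_1 sends each 2-simplex [p,q,r] to [q,r] − [p,r] + [p,q]. For instance
  ∂ehi = hi − ei + eh,
  ∂bdh = dh − bh + bd.
This gives a 18×9 integer matrix of rank 9; reducing to Smith normal form yields diagonal entries (1,1,1,1,1,1,1,1,1).

Reading off H_k = ker ∂_k / im ∂_{k+1}:

  H_0: rank C_0 − rank ∂_1 = 9 − 8 = 1, and the invariant factors of ∂_1 are all 1, so H_0 = Z.
  H_1: rank ker ∂_1 − rank ∂_2 = (18 − 8) − 9 = 1, and the invariant factors of ∂_2 are all 1, so H_1 = Z.
  H_2: rank ker ∂_2 − rank ∂_3 = (9 − 9) − 0 = 0, and there is no ∂_3, so H_2 = 0.

As a check, the Euler characteristic is 9 − 18 + 9 = 0, which agrees with 1 − 1 + 0 = 0.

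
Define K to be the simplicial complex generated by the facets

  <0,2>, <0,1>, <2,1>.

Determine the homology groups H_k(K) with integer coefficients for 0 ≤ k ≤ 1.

H_0 ≅ Z,  H_1 ≅ Z.

Take the total order 0 < 1 < 2 on the vertex set. Then K (dimension 1) consists of the simplices:

  0-simplices (3): [0], [1], [2]
  1-simplices (3): [0,1], [0,2], [1,2]

giving chain groups C_0 ≅ Z^3, C_1 ≅ Z^3.

∂_1: C_1 → C_0 is given by ∂[p,q] = [q] − [p]. For instance
  ∂[0,1] = [1] − [0].
This gives a 3×3 integer matrix of rank 2; reducing to Smith normal form yields diagonal entries (1,1).

Reading off H_k = ker ∂_k / im ∂_{k+1}:

  H_0: rank C_0 − rank ∂_1 = 3 − 2 = 1, and the invariant factors of ∂_1 are all 1, so H_0 = Z.
  H_1: rank ker ∂_1 − rank ∂_2 = (3 − 2) − 0 = 1, and there is no ∂_2, so H_1 = Z.

(K is a triangulation of the circle S^1.)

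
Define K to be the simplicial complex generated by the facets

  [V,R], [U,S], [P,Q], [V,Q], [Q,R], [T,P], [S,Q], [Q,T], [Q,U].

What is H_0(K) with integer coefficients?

Order the vertices as P < Q < R < S < T < U < V. Listing each simplex with vertices in this order, K has dimension 1 with simplices:

  0-simplices (7): P, Q, R, S, T, U, V
  1-simplices (9): PQ, PT, QR, QS, QT, QU, QV, RV, SU

giving chain groups C_0 ≅ Z^7, C_1 ≅ Z^9.

∂_1: C_1 → C_0 is given by ∂[p,q] = [q] − [p]. For instance
  ∂RV = V − R.
This gives a 7×9 integer matrix of rank 6; reducing to Smith normal form yields diagonal entries (1,1,1,1,1,1).

Now H_k = ker ∂_k / im ∂_{k+1}, so:

  H_0: rank C_0 − rank ∂_1 = 7 − 6 = 1, and the invariant factors of ∂_1 are all 1, so H_0 = Z.

H_0 ≅ Z.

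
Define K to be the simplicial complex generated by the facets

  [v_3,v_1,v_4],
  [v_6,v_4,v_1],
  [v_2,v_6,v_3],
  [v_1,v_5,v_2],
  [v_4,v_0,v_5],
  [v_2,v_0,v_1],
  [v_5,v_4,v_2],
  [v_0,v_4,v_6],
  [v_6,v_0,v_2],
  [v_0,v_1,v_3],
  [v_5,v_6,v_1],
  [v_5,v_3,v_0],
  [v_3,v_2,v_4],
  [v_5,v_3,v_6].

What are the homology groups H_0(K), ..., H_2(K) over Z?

H_0 = Z,  H_1 = Z^2,  H_2 = Z.

Take the total order v_0 < v_1 < v_2 < v_3 < v_4 < v_5 < v_6 on the vertex set. Then K (dimension 2) consists of the simplices:

  0-simplices (7): [v_0], [v_1], [v_2], [v_3], [v_4], [v_5], [v_6]
  1-simplices (21): (21 of them)
  2-simplices (14): (14 of them)

so the chain groups are C_0 ≅ Z^7, C_1 ≅ Z^21, C_2 ≅ Z^14.

∂_1: C_1 → C_0 maps an edge to its endpoints' difference, ∂[p,q] = q − p. For instance
  ∂[v_0,v_2] = [v_2] − [v_0].
This gives a 7×21 integer matrix of rank 6; reducing to Smith normal form yields diagonal entries (1,1,1,1,1,1).

Boundary ∂_2: C_2 → C_1 maps a triangle to the signed sum of its edges. For instance
  ∂[v_2,v_3,v_6] = [v_3,v_6] − [v_2,v_6] + [v_2,v_3],
  ∂[v_3,v_5,v_6] = [v_5,v_6] − [v_3,v_6] + [v_3,v_5].
As a 21×14 matrix over Z this has rank 13, with invariant factors (1,1,1,1,1,1,1,1,1,1,1,1,1).

Reading off H_k = ker ∂_k / im ∂_{k+1}:

  H_0: rank C_0 − rank ∂_1 = 7 − 6 = 1, and the invariant factors of ∂_1 are all 1, so H_0 = Z.
  H_1: rank ker ∂_1 − rank ∂_2 = (21 − 6) − 13 = 2, and the invariant factors of ∂_2 are all 1, so H_1 = Z^2.
  H_2: rank ker ∂_2 − rank ∂_3 = (14 − 13) − 0 = 1, and there is no ∂_3, so H_2 = Z.

(K is a triangulation of the torus T^2.)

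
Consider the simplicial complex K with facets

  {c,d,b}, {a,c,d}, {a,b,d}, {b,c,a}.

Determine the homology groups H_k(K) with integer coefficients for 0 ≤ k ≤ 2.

We work with the vertex ordering a < b < c < d. The simplices of K, each written with vertices in increasing order, are:

  0-simplices (4): a, b, c, d
  1-simplices (6): ab, ac, ad, bc, bd, cd
  2-simplices (4): abc, abd, acd, bcd

giving chain groups C_0 ≅ Z^4, C_1 ≅ Z^6, C_2 ≅ Z^4.

The boundary map ∂_1: C_1 → C_0 is given by ∂[p,q] = [q] − [p].
The 4×6 boundary matrix has rank 3 and Smith normal form diag(1,1,1).

The boundary map ∂_2: C_2 → C_1 acts by ∂[p,q,r] = [q,r] − [p,r] + [p,q]. For instance
  ∂abd = bd − ad + ab,
  ∂abc = bc − ac + ab.
This gives a 6×4 integer matrix of rank 3; reducing to Smith normal form yields diagonal entries (1,1,1).

Computing H_k = (kernel of ∂_k) / (image of ∂_{k+1}):

  H_0: rank C_0 − rank ∂_1 = 4 − 3 = 1, and the invariant factors of ∂_1 are all 1, so H_0 ≅ Z.
  H_1: rank ker ∂_1 − rank ∂_2 = (6 − 3) − 3 = 0, and the invariant factors of ∂_2 are all 1, so H_1 ≅ 0.
  H_2: rank ker ∂_2 − rank ∂_3 = (4 − 3) − 0 = 1, and there is no ∂_3, so H_2 ≅ Z.

As a check, the Euler characteristic is 4 − 6 + 4 = 2, which agrees with 1 − 0 + 1 = 2.

H_0 = Z,  H_1 = 0,  H_2 = Z.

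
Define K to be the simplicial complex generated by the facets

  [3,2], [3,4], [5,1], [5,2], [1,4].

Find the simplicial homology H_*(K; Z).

Take the total order 1 < 2 < 3 < 4 < 5 on the vertex set. Then K (dimension 1) consists of the simplices:

  0-simplices (5): [1], [2], [3], [4], [5]
  1-simplices (5): [1,4], [1,5], [2,3], [2,5], [3,4]

so the chain groups are C_0 ≅ Z^5, C_1 ≅ Z^5.

Boundary ∂_1: C_1 → C_0 maps an edge to its endpoints' difference, ∂[p,q] = q − p.
This gives a 5×5 integer matrix of rank 4; reducing to Smith normal form yields diagonal entries (1,1,1,1).

Now H_k = ker ∂_k / im ∂_{k+1}, so:

  H_0: rank C_0 − rank ∂_1 = 5 − 4 = 1, and the invariant factors of ∂_1 are all 1, so H_0 = Z.
  H_1: rank ker ∂_1 − rank ∂_2 = (5 − 4) − 0 = 1, and there is no ∂_2, so H_1 = Z.

(K is a triangulation of the circle S^1.)

H_0 ≅ Z,  H_1 ≅ Z.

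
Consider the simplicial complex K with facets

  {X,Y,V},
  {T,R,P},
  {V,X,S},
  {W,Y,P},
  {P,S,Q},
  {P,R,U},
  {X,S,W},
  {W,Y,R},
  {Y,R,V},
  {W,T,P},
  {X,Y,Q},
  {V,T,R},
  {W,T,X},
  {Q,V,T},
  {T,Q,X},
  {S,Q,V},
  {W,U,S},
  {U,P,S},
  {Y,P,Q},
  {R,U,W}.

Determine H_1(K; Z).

We work with the vertex ordering P < Q < R < S < T < U < V < W < X < Y. The simplices of K, each written with vertices in increasing order, are:

  0-simplices (10): P, Q, R, S, T, U, V, W, X, Y
  1-simplices (30): PQ, PR, PS, PT, PU, PW, PY, QS, QT, QV, QX, QY, RT, RU, RV, RW, RY, SU, SV, SW, SX, TV, TW, TX, UW, VX, VY, WX, WY, XY
  2-simplices (20): PQS, PQY, PRT, PRU, PSU, PTW, PWY, QSV, QTV, QTX, QXY, RTV, RUW, RVY, RWY, SUW, SVX, SWX, TWX, VXY

giving chain groups C_0 ≅ Z^10, C_1 ≅ Z^30, C_2 ≅ Z^20.

Boundary ∂_1: C_1 → C_0 is given by ∂[p,q] = [q] − [p]. For instance
  ∂TV = V − T.
As a 10×30 matrix over Z this has rank 9, with invariant factors (1,1,1,1,1,1,1,1,1).

∂_2: C_2 → C_1 acts by ∂[p,q,r] = [q,r] − [p,r] + [p,q]. For instance
  ∂VXY = XY − VY + VX,
  ∂RUW = UW − RW + RU.
As a 30×20 matrix over Z this has rank 20, with invariant factors (1,1,1,1,1,1,1,1,1,1,1,1,1,1,1,1,1,1,1,2).

From H_k ≅ ker(∂_k) / im(∂_{k+1}) we obtain:

  H_1: rank ker ∂_1 − rank ∂_2 = (30 − 9) − 20 = 1, and ∂_2 has invariant factor 2 > 1, so H_1 = Z ⊕ Z/2Z.

(K is a triangulation of the Klein bottle.)

H_1 = Z ⊕ Z/2Z.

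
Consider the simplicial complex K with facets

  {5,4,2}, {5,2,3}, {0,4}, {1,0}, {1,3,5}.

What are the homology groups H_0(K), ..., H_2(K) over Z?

H_0 = Z,  H_1 = Z,  H_2 = 0.

Take the total order 0 < 1 < 2 < 3 < 4 < 5 on the vertex set. Then K (dimension 2) consists of the simplices:

  0-simplices (6): [0], [1], [2], [3], [4], [5]
  1-simplices (9): [0,1], [0,4], [1,3], [1,5], [2,3], [2,4], [2,5], [3,5], [4,5]
  2-simplices (3): [1,3,5], [2,3,5], [2,4,5]

Hence C_0 ≅ Z^6, C_1 ≅ Z^9, C_2 ≅ Z^3.

Boundary ∂_1: C_1 → C_0 maps an edge to its endpoints' difference, ∂[p,q] = q − p. For instance
  ∂[2,3] = [3] − [2].
This gives a 6×9 integer matrix of rank 5; reducing to Smith normal form yields diagonal entries (1,1,1,1,1).

∂_2: C_2 → C_1 maps a triangle to the signed sum of its edges. For instance
  ∂[1,3,5] = [3,5] − [1,5] + [1,3],
  ∂[2,4,5] = [4,5] − [2,5] + [2,4].
This gives a 9×3 integer matrix of rank 3; reducing to Smith normal form yields diagonal entries (1,1,1).

Now H_k = ker ∂_k / im ∂_{k+1}, so:

  H_0: rank C_0 − rank ∂_1 = 6 − 5 = 1, and the invariant factors of ∂_1 are all 1, so H_0 ≅ Z.
  H_1: rank ker ∂_1 − rank ∂_2 = (9 − 5) − 3 = 1, and the invariant factors of ∂_2 are all 1, so H_1 ≅ Z.
  H_2: rank ker ∂_2 − rank ∂_3 = (3 − 3) − 0 = 0, and there is no ∂_3, so H_2 ≅ 0.

As a check, the Euler characteristic is 6 − 9 + 3 = 0, which agrees with 1 − 1 + 0 = 0.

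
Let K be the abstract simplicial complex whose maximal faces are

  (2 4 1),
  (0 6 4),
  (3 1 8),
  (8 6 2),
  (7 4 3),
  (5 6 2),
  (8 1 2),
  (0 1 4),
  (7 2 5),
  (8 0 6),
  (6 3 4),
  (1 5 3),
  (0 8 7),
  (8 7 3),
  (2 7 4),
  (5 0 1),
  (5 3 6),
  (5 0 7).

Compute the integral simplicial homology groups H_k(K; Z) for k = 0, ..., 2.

H_0 ≅ Z,  H_1 ≅ Z^2,  H_2 ≅ Z.

Take the total order 0 < 1 < 2 < 3 < 4 < 5 < 6 < 7 < 8 on the vertex set. Then K (dimension 2) consists of the simplices:

  0-simplices (9): [0], [1], [2], [3], [4], [5], [6], [7], [8]
  1-simplices (27): (27 of them)
  2-simplices (18): [0,1,4], [0,1,5], [0,4,6], [0,5,7], [0,6,8], [0,7,8], [1,2,4], [1,2,8], [1,3,5], [1,3,8], [2,4,7], [2,5,6], [2,5,7], [2,6,8], [3,4,6], [3,4,7], [3,5,6], [3,7,8]

so the chain groups are C_0 ≅ Z^9, C_1 ≅ Z^27, C_2 ≅ Z^18.

∂_1: C_1 → C_0 maps an edge to its endpoints' difference, ∂[p,q] = q − p. For instance
  ∂[2,6] = [6] − [2].
This gives a 9×27 integer matrix of rank 8; reducing to Smith normal form yields diagonal entries (1,1,1,1,1,1,1,1).

The boundary map ∂_2: C_2 → C_1 sends each 2-simplex [p,q,r] to [q,r] − [p,r] + [p,q]. For instance
  ∂[3,7,8] = [7,8] − [3,8] + [3,7],
  ∂[2,5,6] = [5,6] − [2,6] + [2,5].
As a 27×18 matrix over Z this has rank 17, with invariant factors (1,1,1,1,1,1,1,1,1,1,1,1,1,1,1,1,1).

Now H_k = ker ∂_k / im ∂_{k+1}, so:

  H_0: rank C_0 − rank ∂_1 = 9 − 8 = 1, and the invariant factors of ∂_1 are all 1, so H_0 ≅ Z.
  H_1: rank ker ∂_1 − rank ∂_2 = (27 − 8) − 17 = 2, and the invariant factors of ∂_2 are all 1, so H_1 ≅ Z^2.
  H_2: rank ker ∂_2 − rank ∂_3 = (18 − 17) − 0 = 1, and there is no ∂_3, so H_2 ≅ Z.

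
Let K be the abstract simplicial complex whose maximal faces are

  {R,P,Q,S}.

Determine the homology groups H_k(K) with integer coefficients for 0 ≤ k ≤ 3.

H_0 ≅ Z,  H_1 = 0,  H_2 = 0,  H_3 = 0.

We work with the vertex ordering P < Q < R < S. The simplices of K, each written with vertices in increasing order, are:

  0-simplices (4): P, Q, R, S
  1-simplices (6): PQ, PR, PS, QR, QS, RS
  2-simplices (4): PQR, PQS, PRS, QRS
  3-simplices (1): PQRS

Hence C_0 ≅ Z^4, C_1 ≅ Z^6, C_2 ≅ Z^4, C_3 ≅ Z^1.

∂_1: C_1 → C_0 maps an edge to its endpoints' difference, ∂[p,q] = q − p. For instance
  ∂PS = S − P.
As a 4×6 matrix over Z this has rank 3, with invariant factors (1,1,1).

The boundary map ∂_2: C_2 → C_1 acts by ∂[p,q,r] = [q,r] − [p,r] + [p,q]. For instance
  ∂PQS = QS − PS + PQ,
  ∂PRS = RS − PS + PR.
The 6×4 boundary matrix has rank 3 and Smith normal form diag(1,1,1).

The boundary map ∂_3: C_3 → C_2 sends each 3-simplex σ to the alternating sum Σ_i (−1)^i (σ with its i-th vertex removed). For instance
  ∂PQRS = QRS − PRS + PQS − PQR.
The resulting 4×1 matrix has rank 1, and its Smith normal form has invariant factors (1).

From H_k ≅ ker(∂_k) / im(∂_{k+1}) we obtain:

  H_0: rank C_0 − rank ∂_1 = 4 − 3 = 1, and the invariant factors of ∂_1 are all 1, so H_0 ≅ Z.
  H_1: rank ker ∂_1 − rank ∂_2 = (6 − 3) − 3 = 0, and the invariant factors of ∂_2 are all 1, so H_1 ≅ 0.
  H_2: rank ker ∂_2 − rank ∂_3 = (4 − 3) − 1 = 0, and the invariant factors of ∂_3 are all 1, so H_2 ≅ 0.
  H_3: rank ker ∂_3 − rank ∂_4 = (1 − 1) − 0 = 0, and there is no ∂_4, so H_3 ≅ 0.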